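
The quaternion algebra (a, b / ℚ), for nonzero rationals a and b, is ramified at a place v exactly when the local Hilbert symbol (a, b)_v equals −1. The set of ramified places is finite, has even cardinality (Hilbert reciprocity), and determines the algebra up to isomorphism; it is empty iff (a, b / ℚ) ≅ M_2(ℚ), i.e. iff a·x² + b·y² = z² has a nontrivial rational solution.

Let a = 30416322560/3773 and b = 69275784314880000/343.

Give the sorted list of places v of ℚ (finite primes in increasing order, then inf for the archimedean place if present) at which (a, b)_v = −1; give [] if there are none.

Mod squares: a ≡ 5005, b ≡ 6006. Check v ∈ {∞, 2, 3, 5, 7, 11, 13}.
v=∞: 5005 > 0 and 6006 > 0  ⇒  (a,b)_∞ = +1.
v=7: a=7^-3·(≡2), b=7^-3·(≡4) mod 7; (2|7)=+1, (4|7)=+1; (−1)^{-3·-3·3}·(+1)^-3·(+1)^-3 = -1.
v=11: a=11^-1·(≡4), b=11^1·(≡10) mod 11; (4|11)=+1, (10|11)=-1; (−1)^{-1·1·5}·(+1)^1·(-1)^-1 = +1.
v=5: a=5^1·(≡4), b=5^4·(≡1) mod 5; (4|5)=+1, (1|5)=+1; (−1)^{1·4·2}·(+1)^4·(+1)^1 = +1.
v=2: v_2(a)=14, v_2(b)=21; units ≡ 5, 3 (mod 8); ε·ε+αω+βω = 0·1+14·1+21·1 ≡ 1  ⇒  (a,b)_2 = -1.
v=3: a=3^0·(≡1), b=3^7·(≡1) mod 3; (1|3)=+1, (1|3)=+1; (−1)^{0·7·1}·(+1)^7·(+1)^0 = +1.
v=13: a=13^5·(≡11), b=13^3·(≡7) mod 13; (11|13)=-1, (7|13)=-1; (−1)^{5·3·6}·(-1)^3·(-1)^5 = +1.
Ram(5005, 6006) = {2, 7}; no ℚ_2-point on the conic.

[2, 7]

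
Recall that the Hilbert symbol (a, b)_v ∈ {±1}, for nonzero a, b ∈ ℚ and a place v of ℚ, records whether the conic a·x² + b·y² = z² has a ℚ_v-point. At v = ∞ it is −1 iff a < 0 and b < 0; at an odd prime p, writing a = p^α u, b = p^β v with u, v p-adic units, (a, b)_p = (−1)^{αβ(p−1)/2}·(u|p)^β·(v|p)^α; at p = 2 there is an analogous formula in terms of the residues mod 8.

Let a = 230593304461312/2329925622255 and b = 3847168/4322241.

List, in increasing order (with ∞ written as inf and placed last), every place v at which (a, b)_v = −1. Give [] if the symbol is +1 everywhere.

[5, 11]

Mod squares: a ≡ 279565, b ≡ 13. Check v ∈ {∞, 2, 3, 5, 7, 11, 13, 17, 23}.
v=∞: 279565 > 0 and 13 > 0  ⇒  (a,b)_∞ = +1.
v=3: a=3^-10·(≡1), b=3^-6·(≡1) mod 3; (1|3)=+1, (1|3)=+1; (−1)^{-10·-6·1}·(+1)^-6·(+1)^-10 = +1.
v=2: v_2(a)=28, v_2(b)=10; units ≡ 5, 5 (mod 8); ε·ε+αω+βω = 0·0+28·1+10·1 ≡ 0  ⇒  (a,b)_2 = +1.
v=13: a=13^3·(≡12), b=13^1·(≡4) mod 13; (12|13)=+1, (4|13)=+1; (−1)^{3·1·6}·(+1)^1·(+1)^3 = +1.
v=7: a=7^-2·(≡6), b=7^-2·(≡5) mod 7; (6|7)=-1, (5|7)=-1; (−1)^{-2·-2·3}·(-1)^-2·(-1)^-2 = +1.
v=23: a=23^1·(≡19), b=23^0·(≡8) mod 23; (19|23)=-1, (8|23)=+1; (−1)^{1·0·11}·(-1)^0·(+1)^1 = +1.
v=5: a=5^-1·(≡2), b=5^0·(≡3) mod 5; (2|5)=-1, (3|5)=-1; (−1)^{-1·0·2}·(-1)^0·(-1)^-1 = -1.
v=17: a=17^1·(≡7), b=17^2·(≡15) mod 17; (7|17)=-1, (15|17)=+1; (−1)^{1·2·8}·(-1)^2·(+1)^1 = +1.
v=11: a=11^-5·(≡4), b=11^-2·(≡7) mod 11; (4|11)=+1, (7|11)=-1; (−1)^{-5·-2·5}·(+1)^-2·(-1)^-5 = -1.
|Ram(279565, 13)| = 2, even; anisotropic at {5, 11}.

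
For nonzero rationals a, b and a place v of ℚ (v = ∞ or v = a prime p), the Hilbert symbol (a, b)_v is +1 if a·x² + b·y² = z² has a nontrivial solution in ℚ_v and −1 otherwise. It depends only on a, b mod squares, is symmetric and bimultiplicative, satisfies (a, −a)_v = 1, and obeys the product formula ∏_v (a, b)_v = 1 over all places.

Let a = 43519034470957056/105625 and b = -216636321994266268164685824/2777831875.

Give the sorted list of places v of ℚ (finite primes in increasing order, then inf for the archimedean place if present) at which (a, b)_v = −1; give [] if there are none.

(a, b) ≡ (1311, -3698331) mod (ℚ^×)²; places V = {2, 3, 5, 7, 11, 13, 17, 19, 23, 31, ∞}.
(a,b)_11: α=4, u≡6; β=6, v≡1 (mod 11); (6|11)=-1, (1|11)=+1; sign (−1)^0·-1^6·+1^4 = +1.
(a,b)_2: α=18, β=32; u≡7, v≡5 (mod 8); ε(u)ε(v)=1·0, αω(v)=18·1, βω(u)=32·0; sum ≡ 0  ⇒  +1.
(a,b)_17: α=0, u≡2; β=-2, v≡15 (mod 17); (2|17)=+1, (15|17)=+1; sign (−1)^0·+1^-2·+1^0 = +1.
(a,b)_3: α=3, u≡2; β=7, v≡1 (mod 3); (2|3)=-1, (1|3)=+1; sign (−1)^1·-1^7·+1^3 = +1.
(a,b)_∞: sgn(1311)=+, sgn(-3698331)=−, so +1.
(a,b)_31: α=2, u≡16; β=3, v≡2 (mod 31); (16|31)=+1, (2|31)=+1; sign (−1)^0·+1^3·+1^2 = +1.
(a,b)_5: α=-4, u≡4; β=-4, v≡1 (mod 5); (4|5)=+1, (1|5)=+1; sign (−1)^0·+1^-4·+1^-4 = +1.
(a,b)_7: α=0, u≡2; β=-1, v≡5 (mod 7); (2|7)=+1, (5|7)=-1; sign (−1)^0·+1^-1·-1^0 = +1.
(a,b)_19: α=1, u≡18; β=1, v≡4 (mod 19); (18|19)=-1, (4|19)=+1; sign (−1)^1·-1^1·+1^1 = +1.
(a,b)_13: α=-2, u≡11; β=-3, v≡8 (mod 13); (11|13)=-1, (8|13)=-1; sign (−1)^0·-1^-3·-1^-2 = -1.
(a,b)_23: α=1, u≡20; β=1, v≡7 (mod 23); (20|23)=-1, (7|23)=-1; sign (−1)^1·-1^1·-1^1 = -1.
(1311, -3698331 / ℚ) ramifies at {13, 23}: a division algebra.

[13, 23]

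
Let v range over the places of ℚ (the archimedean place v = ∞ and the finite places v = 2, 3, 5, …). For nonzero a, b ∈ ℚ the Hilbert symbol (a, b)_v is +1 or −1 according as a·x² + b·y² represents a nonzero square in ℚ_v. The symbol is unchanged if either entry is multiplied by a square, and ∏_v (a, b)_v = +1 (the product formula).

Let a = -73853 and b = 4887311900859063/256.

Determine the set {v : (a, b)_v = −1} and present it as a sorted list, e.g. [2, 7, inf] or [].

[2, 13, 19, 23]

Mod squares: a ≡ -437, b ≡ 247. Check v ∈ {∞, 2, 3, 13, 19, 23, 29}.
v=13: a=13^2·(≡5), b=13^3·(≡7) mod 13; (5|13)=-1, (7|13)=-1; (−1)^{2·3·6}·(-1)^3·(-1)^2 = -1.
v=19: a=19^1·(≡8), b=19^3·(≡12) mod 19; (8|19)=-1, (12|19)=-1; (−1)^{1·3·9}·(-1)^3·(-1)^1 = -1.
v=23: a=23^1·(≡9), b=23^2·(≡20) mod 23; (9|23)=+1, (20|23)=-1; (−1)^{1·2·11}·(+1)^2·(-1)^1 = -1.
v=3: a=3^0·(≡1), b=3^6·(≡1) mod 3; (1|3)=+1, (1|3)=+1; (−1)^{0·6·1}·(+1)^6·(+1)^0 = +1.
v=29: a=29^0·(≡10), b=29^2·(≡8) mod 29; (10|29)=-1, (8|29)=-1; (−1)^{0·2·14}·(-1)^2·(-1)^0 = +1.
v=2: v_2(a)=0, v_2(b)=-8; units ≡ 3, 7 (mod 8); ε·ε+αω+βω = 1·1+0·0+-8·1 ≡ 1  ⇒  (a,b)_2 = -1.
v=∞: -437 < 0 and 247 > 0  ⇒  (a,b)_∞ = +1.
(-437, 247 / ℚ) ramifies at {2, 13, 19, 23}: a division algebra.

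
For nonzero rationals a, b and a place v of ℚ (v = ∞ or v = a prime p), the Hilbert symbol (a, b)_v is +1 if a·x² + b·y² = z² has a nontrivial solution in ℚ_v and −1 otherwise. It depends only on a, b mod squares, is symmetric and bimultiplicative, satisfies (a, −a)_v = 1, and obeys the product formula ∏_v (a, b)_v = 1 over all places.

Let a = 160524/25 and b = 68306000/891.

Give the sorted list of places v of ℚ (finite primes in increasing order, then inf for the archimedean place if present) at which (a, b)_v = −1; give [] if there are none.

[2, 7, 13, 17]

(a, b) ≡ (91, 38335) mod (ℚ^×)²; places V = {2, 3, 5, 7, 11, 13, 17, 41, ∞}.
(a,b)_7: α=3, u≡5; β=2, v≡3 (mod 7); (5|7)=-1, (3|7)=-1; sign (−1)^0·-1^2·-1^3 = -1.
(a,b)_11: α=0, u≡4; β=-1, v≡1 (mod 11); (4|11)=+1, (1|11)=+1; sign (−1)^0·+1^-1·+1^0 = +1.
(a,b)_17: α=0, u≡14; β=1, v≡12 (mod 17); (14|17)=-1, (12|17)=-1; sign (−1)^0·-1^1·-1^0 = -1.
(a,b)_13: α=1, u≡2; β=0, v≡5 (mod 13); (2|13)=-1, (5|13)=-1; sign (−1)^0·-1^0·-1^1 = -1.
(a,b)_2: α=2, β=4; u≡3, v≡7 (mod 8); ε(u)ε(v)=1·1, αω(v)=2·0, βω(u)=4·1; sum ≡ 1  ⇒  -1.
(a,b)_3: α=2, u≡1; β=-4, v≡1 (mod 3); (1|3)=+1, (1|3)=+1; sign (−1)^0·+1^-4·+1^2 = +1.
(a,b)_41: α=0, u≡2; β=1, v≡33 (mod 41); (2|41)=+1, (33|41)=+1; sign (−1)^0·+1^1·+1^0 = +1.
(a,b)_∞: sgn(91)=+, sgn(38335)=+, so +1.
(a,b)_5: α=-2, u≡4; β=3, v≡3 (mod 5); (4|5)=+1, (3|5)=-1; sign (−1)^0·+1^3·-1^-2 = +1.
Ram(91, 38335) = {2, 7, 13, 17}; no ℚ_2-point on the conic.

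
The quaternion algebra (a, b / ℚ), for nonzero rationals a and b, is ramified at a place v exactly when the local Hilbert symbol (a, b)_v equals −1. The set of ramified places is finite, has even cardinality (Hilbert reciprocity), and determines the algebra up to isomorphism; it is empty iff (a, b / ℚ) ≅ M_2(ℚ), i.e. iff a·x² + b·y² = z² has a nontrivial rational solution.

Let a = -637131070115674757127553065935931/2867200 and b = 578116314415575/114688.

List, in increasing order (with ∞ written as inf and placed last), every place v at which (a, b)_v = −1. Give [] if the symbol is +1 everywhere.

[37, 43]

(a, b) ≡ (-13241893, 11825010449) mod (ℚ^×)²; places V = {2, 3, 5, 7, 13, 19, 29, 37, 41, 43, 47, ∞}.
(a,b)_3: α=12, u≡2; β=4, v≡2 (mod 3); (2|3)=-1, (2|3)=-1; sign (−1)^0·-1^4·-1^12 = +1.
(a,b)_29: α=3, u≡21; β=1, v≡3 (mod 29); (21|29)=-1, (3|29)=-1; sign (−1)^0·-1^1·-1^3 = +1.
(a,b)_2: α=-14, β=-14; u≡3, v≡1 (mod 8); ε(u)ε(v)=1·0, αω(v)=-14·0, βω(u)=-14·1; sum ≡ 0  ⇒  +1.
(a,b)_43: α=3, u≡17; β=1, v≡1 (mod 43); (17|43)=+1, (1|43)=+1; sign (−1)^1·+1^1·+1^3 = -1.
(a,b)_13: α=2, u≡2; β=2, v≡11 (mod 13); (2|13)=-1, (11|13)=-1; sign (−1)^0·-1^2·-1^2 = +1.
(a,b)_7: α=-1, u≡4; β=-1, v≡3 (mod 7); (4|7)=+1, (3|7)=-1; sign (−1)^1·+1^-1·-1^-1 = +1.
(a,b)_19: α=2, u≡7; β=1, v≡15 (mod 19); (7|19)=+1, (15|19)=-1; sign (−1)^0·+1^1·-1^2 = +1.
(a,b)_41: α=1, u≡37; β=1, v≡8 (mod 41); (37|41)=+1, (8|41)=+1; sign (−1)^0·+1^1·+1^1 = +1.
(a,b)_47: α=4, u≡21; β=1, v≡17 (mod 47); (21|47)=+1, (17|47)=+1; sign (−1)^0·+1^1·+1^4 = +1.
(a,b)_5: α=-2, u≡3; β=2, v≡1 (mod 5); (3|5)=-1, (1|5)=+1; sign (−1)^0·-1^2·+1^-2 = +1.
(a,b)_37: α=3, u≡7; β=1, v≡35 (mod 37); (7|37)=+1, (35|37)=-1; sign (−1)^0·+1^1·-1^3 = -1.
(a,b)_∞: sgn(-13241893)=−, sgn(11825010449)=+, so +1.
|Ram(-13241893, 11825010449)| = 2, even; anisotropic at {37, 43}.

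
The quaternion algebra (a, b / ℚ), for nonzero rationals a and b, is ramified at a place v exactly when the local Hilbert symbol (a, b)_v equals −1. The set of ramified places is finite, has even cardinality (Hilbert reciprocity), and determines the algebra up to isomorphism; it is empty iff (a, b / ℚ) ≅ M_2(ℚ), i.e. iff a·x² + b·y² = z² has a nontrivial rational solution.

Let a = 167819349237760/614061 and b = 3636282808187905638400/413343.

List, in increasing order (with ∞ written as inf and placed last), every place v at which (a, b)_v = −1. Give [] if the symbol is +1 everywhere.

(a, b) ≡ (210, 7) mod (ℚ^×)²; places V = {2, 3, 5, 7, 11, 19, 23, ∞}.
(a,b)_7: α=-1, u≡4; β=-1, v≡2 (mod 7); (4|7)=+1, (2|7)=+1; sign (−1)^1·+1^-1·+1^-1 = -1.
(a,b)_2: α=13, β=26; u≡1, v≡7 (mod 8); ε(u)ε(v)=0·1, αω(v)=13·0, βω(u)=26·0; sum ≡ 0  ⇒  +1.
(a,b)_11: α=4, u≡5; β=4, v≡7 (mod 11); (5|11)=+1, (7|11)=-1; sign (−1)^0·+1^4·-1^4 = +1.
(a,b)_3: α=-5, u≡1; β=-10, v≡1 (mod 3); (1|3)=+1, (1|3)=+1; sign (−1)^0·+1^-10·+1^-5 = +1.
(a,b)_∞: sgn(210)=+, sgn(7)=+, so +1.
(a,b)_23: α=4, u≡1; β=6, v≡14 (mod 23); (1|23)=+1, (14|23)=-1; sign (−1)^0·+1^6·-1^4 = +1.
(a,b)_19: α=-2, u≡6; β=0, v≡1 (mod 19); (6|19)=+1, (1|19)=+1; sign (−1)^0·+1^0·+1^-2 = +1.
(a,b)_5: α=1, u≡2; β=2, v≡2 (mod 5); (2|5)=-1, (2|5)=-1; sign (−1)^0·-1^2·-1^1 = -1.
|Ram(210, 7)| = 2, even; anisotropic at {5, 7}.

[5, 7]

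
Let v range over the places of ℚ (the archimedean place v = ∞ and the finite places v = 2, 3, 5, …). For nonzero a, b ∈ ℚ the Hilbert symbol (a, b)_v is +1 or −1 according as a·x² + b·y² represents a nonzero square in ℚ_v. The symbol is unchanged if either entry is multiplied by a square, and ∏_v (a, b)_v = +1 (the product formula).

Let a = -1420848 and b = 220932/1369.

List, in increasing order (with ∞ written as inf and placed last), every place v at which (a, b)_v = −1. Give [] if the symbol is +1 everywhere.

[3, 11, 17, 23]

(a, b) ≡ (-9867, 17) mod (ℚ^×)²; places V = {2, 3, 11, 13, 17, 19, 23, 37, ∞}.
(a,b)_∞: sgn(-9867)=−, sgn(17)=+, so +1.
(a,b)_17: α=0, u≡12; β=1, v≡16 (mod 17); (12|17)=-1, (16|17)=+1; sign (−1)^0·-1^1·+1^0 = -1.
(a,b)_2: α=4, β=2; u≡5, v≡1 (mod 8); ε(u)ε(v)=0·0, αω(v)=4·0, βω(u)=2·1; sum ≡ 0  ⇒  +1.
(a,b)_13: α=1, u≡8; β=0, v≡9 (mod 13); (8|13)=-1, (9|13)=+1; sign (−1)^0·-1^0·+1^1 = +1.
(a,b)_23: α=1, u≡2; β=0, v≡11 (mod 23); (2|23)=+1, (11|23)=-1; sign (−1)^0·+1^0·-1^1 = -1.
(a,b)_3: α=3, u≡2; β=2, v≡2 (mod 3); (2|3)=-1, (2|3)=-1; sign (−1)^0·-1^2·-1^3 = -1.
(a,b)_11: α=1, u≡5; β=0, v≡6 (mod 11); (5|11)=+1, (6|11)=-1; sign (−1)^0·+1^0·-1^1 = -1.
(a,b)_19: α=0, u≡10; β=2, v≡4 (mod 19); (10|19)=-1, (4|19)=+1; sign (−1)^0·-1^2·+1^0 = +1.
(a,b)_37: α=0, u≡26; β=-2, v≡5 (mod 37); (26|37)=+1, (5|37)=-1; sign (−1)^0·+1^-2·-1^0 = +1.
|Ram(-9867, 17)| = 4, even; anisotropic at {3, 11, 17, 23}.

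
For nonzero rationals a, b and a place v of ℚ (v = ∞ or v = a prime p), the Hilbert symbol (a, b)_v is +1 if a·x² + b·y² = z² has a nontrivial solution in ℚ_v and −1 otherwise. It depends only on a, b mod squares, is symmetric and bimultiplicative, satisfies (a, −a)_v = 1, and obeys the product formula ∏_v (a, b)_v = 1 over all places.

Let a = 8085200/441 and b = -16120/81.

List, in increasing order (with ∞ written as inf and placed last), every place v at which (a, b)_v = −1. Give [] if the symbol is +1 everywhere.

Mod squares: a ≡ 20213, b ≡ -4030. Check v ∈ {∞, 2, 3, 5, 7, 13, 17, 29, 31, 41}.
v=17: a=17^1·(≡9), b=17^0·(≡1) mod 17; (9|17)=+1, (1|17)=+1; (−1)^{1·0·8}·(+1)^0·(+1)^1 = +1.
v=∞: 20213 > 0 and -4030 < 0  ⇒  (a,b)_∞ = +1.
v=7: a=7^-2·(≡2), b=7^0·(≡2) mod 7; (2|7)=+1, (2|7)=+1; (−1)^{-2·0·3}·(+1)^0·(+1)^-2 = +1.
v=29: a=29^1·(≡28), b=29^0·(≡9) mod 29; (28|29)=+1, (9|29)=+1; (−1)^{1·0·14}·(+1)^0·(+1)^1 = +1.
v=13: a=13^0·(≡7), b=13^1·(≡7) mod 13; (7|13)=-1, (7|13)=-1; (−1)^{0·1·6}·(-1)^1·(-1)^0 = -1.
v=2: v_2(a)=4, v_2(b)=3; units ≡ 5, 1 (mod 8); ε·ε+αω+βω = 0·0+4·0+3·1 ≡ 1  ⇒  (a,b)_2 = -1.
v=41: a=41^1·(≡1), b=41^0·(≡7) mod 41; (1|41)=+1, (7|41)=-1; (−1)^{1·0·20}·(+1)^0·(-1)^1 = -1.
v=31: a=31^0·(≡4), b=31^1·(≡2) mod 31; (4|31)=+1, (2|31)=+1; (−1)^{0·1·15}·(+1)^1·(+1)^0 = +1.
v=3: a=3^-2·(≡2), b=3^-4·(≡2) mod 3; (2|3)=-1, (2|3)=-1; (−1)^{-2·-4·1}·(-1)^-4·(-1)^-2 = +1.
v=5: a=5^2·(≡3), b=5^1·(≡1) mod 5; (3|5)=-1, (1|5)=+1; (−1)^{2·1·2}·(-1)^1·(+1)^2 = -1.
Ram(20213, -4030) = {2, 5, 13, 41}; no ℚ_2-point on the conic.

[2, 5, 13, 41]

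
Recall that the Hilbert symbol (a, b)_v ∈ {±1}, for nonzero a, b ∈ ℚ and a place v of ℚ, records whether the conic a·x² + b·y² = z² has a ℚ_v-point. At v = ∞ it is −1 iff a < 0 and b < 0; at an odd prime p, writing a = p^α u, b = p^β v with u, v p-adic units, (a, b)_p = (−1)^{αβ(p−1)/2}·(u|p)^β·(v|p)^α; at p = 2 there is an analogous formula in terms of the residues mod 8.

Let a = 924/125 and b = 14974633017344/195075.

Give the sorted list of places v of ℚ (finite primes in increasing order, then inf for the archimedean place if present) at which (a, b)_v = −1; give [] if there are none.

[5, 13]

(a, b) ≡ (1155, 78) mod (ℚ^×)²; places V = {2, 3, 5, 7, 11, 13, 17, ∞}.
(a,b)_11: α=1, u≡10; β=4, v≡5 (mod 11); (10|11)=-1, (5|11)=+1; sign (−1)^0·-1^4·+1^1 = +1.
(a,b)_7: α=1, u≡1; β=4, v≡4 (mod 7); (1|7)=+1, (4|7)=+1; sign (−1)^0·+1^4·+1^1 = +1.
(a,b)_3: α=1, u≡1; β=-3, v≡2 (mod 3); (1|3)=+1, (2|3)=-1; sign (−1)^1·+1^-3·-1^1 = +1.
(a,b)_∞: sgn(1155)=+, sgn(78)=+, so +1.
(a,b)_2: α=2, β=15; u≡3, v≡7 (mod 8); ε(u)ε(v)=1·1, αω(v)=2·0, βω(u)=15·1; sum ≡ 0  ⇒  +1.
(a,b)_13: α=0, u≡5; β=1, v≡6 (mod 13); (5|13)=-1, (6|13)=-1; sign (−1)^0·-1^1·-1^0 = -1.
(a,b)_5: α=-3, u≡4; β=-2, v≡3 (mod 5); (4|5)=+1, (3|5)=-1; sign (−1)^0·+1^-2·-1^-3 = -1.
(a,b)_17: α=0, u≡1; β=-2, v≡3 (mod 17); (1|17)=+1, (3|17)=-1; sign (−1)^0·+1^-2·-1^0 = +1.
(1155, 78 / ℚ) ramifies at {5, 13}: a division algebra.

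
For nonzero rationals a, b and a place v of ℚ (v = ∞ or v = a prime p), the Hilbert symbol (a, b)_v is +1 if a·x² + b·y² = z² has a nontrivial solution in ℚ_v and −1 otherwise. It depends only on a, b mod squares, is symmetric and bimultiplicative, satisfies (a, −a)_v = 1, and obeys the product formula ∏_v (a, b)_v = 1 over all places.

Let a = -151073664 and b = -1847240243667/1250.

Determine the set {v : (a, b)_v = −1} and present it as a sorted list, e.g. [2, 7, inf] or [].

Mod squares: a ≡ -48174, b ≡ -2294. Check v ∈ {∞, 2, 3, 5, 7, 13, 31, 37}.
v=3: a=3^1·(≡1), b=3^4·(≡1) mod 3; (1|3)=+1, (1|3)=+1; (−1)^{1·4·1}·(+1)^4·(+1)^1 = +1.
v=2: v_2(a)=7, v_2(b)=-1; units ≡ 1, 5 (mod 8); ε·ε+αω+βω = 0·0+7·1+-1·0 ≡ 1  ⇒  (a,b)_2 = -1.
v=7: a=7^3·(≡6), b=7^6·(≡1) mod 7; (6|7)=-1, (1|7)=+1; (−1)^{3·6·3}·(-1)^6·(+1)^3 = +1.
v=∞: -48174 < 0 and -2294 < 0  ⇒  (a,b)_∞ = -1.
v=5: a=5^0·(≡1), b=5^-4·(≡4) mod 5; (1|5)=+1, (4|5)=+1; (−1)^{0·-4·2}·(+1)^-4·(+1)^0 = +1.
v=37: a=37^1·(≡26), b=37^1·(≡1) mod 37; (26|37)=+1, (1|37)=+1; (−1)^{1·1·18}·(+1)^1·(+1)^1 = +1.
v=31: a=31^1·(≡11), b=31^1·(≡25) mod 31; (11|31)=-1, (25|31)=+1; (−1)^{1·1·15}·(-1)^1·(+1)^1 = +1.
v=13: a=13^0·(≡12), b=13^2·(≡11) mod 13; (12|13)=+1, (11|13)=-1; (−1)^{0·2·6}·(+1)^2·(-1)^0 = +1.
Ram(-48174, -2294) = {2, ∞}; no ℚ_2-point on the conic.

[2, inf]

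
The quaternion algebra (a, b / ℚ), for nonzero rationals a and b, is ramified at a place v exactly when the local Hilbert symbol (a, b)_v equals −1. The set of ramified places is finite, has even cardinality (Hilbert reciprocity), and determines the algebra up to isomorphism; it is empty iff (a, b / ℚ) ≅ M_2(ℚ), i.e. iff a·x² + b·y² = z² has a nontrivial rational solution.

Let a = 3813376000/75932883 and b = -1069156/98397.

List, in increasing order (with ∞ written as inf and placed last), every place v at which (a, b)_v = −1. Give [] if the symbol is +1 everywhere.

Mod squares: a ≡ 570, b ≡ -13. Check v ∈ {∞, 2, 3, 5, 7, 11, 13, 19, 29, 43, 47}.
v=43: a=43^-2·(≡17), b=43^0·(≡3) mod 43; (17|43)=+1, (3|43)=-1; (−1)^{-2·0·21}·(+1)^0·(-1)^-2 = +1.
v=11: a=11^0·(≡4), b=11^2·(≡4) mod 11; (4|11)=+1, (4|11)=+1; (−1)^{0·2·5}·(+1)^2·(+1)^0 = +1.
v=13: a=13^-2·(≡5), b=13^-1·(≡1) mod 13; (5|13)=-1, (1|13)=+1; (−1)^{-2·-1·6}·(-1)^-1·(+1)^-2 = -1.
v=29: a=29^0·(≡15), b=29^-2·(≡16) mod 29; (15|29)=-1, (16|29)=+1; (−1)^{0·-2·14}·(-1)^-2·(+1)^0 = +1.
v=7: a=7^2·(≡6), b=7^0·(≡2) mod 7; (6|7)=-1, (2|7)=+1; (−1)^{2·0·3}·(-1)^0·(+1)^2 = +1.
v=47: a=47^0·(≡14), b=47^2·(≡32) mod 47; (14|47)=+1, (32|47)=+1; (−1)^{0·2·23}·(+1)^2·(+1)^0 = +1.
v=5: a=5^3·(≡1), b=5^0·(≡2) mod 5; (1|5)=+1, (2|5)=-1; (−1)^{3·0·2}·(+1)^0·(-1)^3 = -1.
v=2: v_2(a)=15, v_2(b)=2; units ≡ 5, 3 (mod 8); ε·ε+αω+βω = 0·1+15·1+2·1 ≡ 1  ⇒  (a,b)_2 = -1.
v=∞: 570 > 0 and -13 < 0  ⇒  (a,b)_∞ = +1.
v=3: a=3^-5·(≡1), b=3^-2·(≡2) mod 3; (1|3)=+1, (2|3)=-1; (−1)^{-5·-2·1}·(+1)^-2·(-1)^-5 = -1.
v=19: a=19^1·(≡16), b=19^0·(≡16) mod 19; (16|19)=+1, (16|19)=+1; (−1)^{1·0·9}·(+1)^0·(+1)^1 = +1.
|Ram(570, -13)| = 4, even; anisotropic at {2, 3, 5, 13}.

[2, 3, 5, 13]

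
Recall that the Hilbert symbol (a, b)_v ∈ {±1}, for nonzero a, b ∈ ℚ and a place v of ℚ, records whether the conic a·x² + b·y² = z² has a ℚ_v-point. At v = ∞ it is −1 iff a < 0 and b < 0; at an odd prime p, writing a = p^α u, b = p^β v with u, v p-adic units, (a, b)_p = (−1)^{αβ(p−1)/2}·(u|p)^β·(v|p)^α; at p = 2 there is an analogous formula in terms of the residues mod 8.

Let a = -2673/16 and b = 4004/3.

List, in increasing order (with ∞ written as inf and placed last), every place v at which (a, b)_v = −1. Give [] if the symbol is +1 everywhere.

(a, b) ≡ (-33, 3003) mod (ℚ^×)²; places V = {2, 3, 7, 11, 13, ∞}.
(a,b)_2: α=-4, β=2; u≡7, v≡3 (mod 8); ε(u)ε(v)=1·1, αω(v)=-4·1, βω(u)=2·0; sum ≡ 1  ⇒  -1.
(a,b)_11: α=1, u≡2; β=1, v≡4 (mod 11); (2|11)=-1, (4|11)=+1; sign (−1)^1·-1^1·+1^1 = +1.
(a,b)_7: α=0, u≡4; β=1, v≡4 (mod 7); (4|7)=+1, (4|7)=+1; sign (−1)^0·+1^1·+1^0 = +1.
(a,b)_∞: sgn(-33)=−, sgn(3003)=+, so +1.
(a,b)_13: α=0, u≡6; β=1, v≡3 (mod 13); (6|13)=-1, (3|13)=+1; sign (−1)^0·-1^1·+1^0 = -1.
(a,b)_3: α=5, u≡1; β=-1, v≡2 (mod 3); (1|3)=+1, (2|3)=-1; sign (−1)^1·+1^-1·-1^5 = +1.
|Ram(-33, 3003)| = 2, even; anisotropic at {2, 13}.

[2, 13]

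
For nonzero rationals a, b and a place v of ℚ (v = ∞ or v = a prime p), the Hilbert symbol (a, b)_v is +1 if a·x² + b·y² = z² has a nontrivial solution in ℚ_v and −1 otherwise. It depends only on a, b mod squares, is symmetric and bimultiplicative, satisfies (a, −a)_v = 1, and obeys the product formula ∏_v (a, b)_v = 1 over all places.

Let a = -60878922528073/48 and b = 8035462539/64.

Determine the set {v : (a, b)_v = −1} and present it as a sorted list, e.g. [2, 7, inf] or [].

(a, b) ≡ (-22971, 6851) mod (ℚ^×)²; places V = {2, 3, 13, 17, 19, 31, ∞}.
(a,b)_17: α=0, u≡15; β=1, v≡10 (mod 17); (15|17)=+1, (10|17)=-1; sign (−1)^0·+1^1·-1^0 = +1.
(a,b)_31: α=1, u≡29; β=1, v≡8 (mod 31); (29|31)=-1, (8|31)=+1; sign (−1)^1·-1^1·+1^1 = +1.
(a,b)_2: α=-4, β=-6; u≡5, v≡3 (mod 8); ε(u)ε(v)=0·1, αω(v)=-4·1, βω(u)=-6·1; sum ≡ 0  ⇒  +1.
(a,b)_19: α=7, u≡16; β=4, v≡6 (mod 19); (16|19)=+1, (6|19)=+1; sign (−1)^0·+1^4·+1^7 = +1.
(a,b)_∞: sgn(-22971)=−, sgn(6851)=+, so +1.
(a,b)_13: α=3, u≡12; β=1, v≡5 (mod 13); (12|13)=+1, (5|13)=-1; sign (−1)^0·+1^1·-1^3 = -1.
(a,b)_3: α=-1, u≡2; β=2, v≡2 (mod 3); (2|3)=-1, (2|3)=-1; sign (−1)^0·-1^2·-1^-1 = -1.
Ram(-22971, 6851) = {3, 13}; no ℚ_3-point on the conic.

[3, 13]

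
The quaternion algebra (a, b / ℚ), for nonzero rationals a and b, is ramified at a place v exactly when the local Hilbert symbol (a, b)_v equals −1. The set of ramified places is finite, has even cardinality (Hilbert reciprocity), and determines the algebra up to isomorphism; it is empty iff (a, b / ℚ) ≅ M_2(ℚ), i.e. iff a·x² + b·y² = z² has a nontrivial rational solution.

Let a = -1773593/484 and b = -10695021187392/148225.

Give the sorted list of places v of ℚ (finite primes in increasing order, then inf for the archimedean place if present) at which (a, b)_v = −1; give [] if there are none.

Mod squares: a ≡ -17, b ≡ -493. Check v ∈ {∞, 2, 3, 5, 7, 11, 17, 19, 29}.
v=29: a=29^0·(≡27), b=29^1·(≡18) mod 29; (27|29)=-1, (18|29)=-1; (−1)^{0·1·14}·(-1)^1·(-1)^0 = -1.
v=19: a=19^2·(≡3), b=19^4·(≡4) mod 19; (3|19)=-1, (4|19)=+1; (−1)^{2·4·9}·(-1)^4·(+1)^2 = +1.
v=17: a=17^3·(≡8), b=17^3·(≡5) mod 17; (8|17)=+1, (5|17)=-1; (−1)^{3·3·8}·(+1)^3·(-1)^3 = -1.
v=7: a=7^0·(≡4), b=7^-2·(≡4) mod 7; (4|7)=+1, (4|7)=+1; (−1)^{0·-2·3}·(+1)^-2·(+1)^0 = +1.
v=2: v_2(a)=-2, v_2(b)=6; units ≡ 7, 3 (mod 8); ε·ε+αω+βω = 1·1+-2·1+6·0 ≡ 1  ⇒  (a,b)_2 = -1.
v=∞: -17 < 0 and -493 < 0  ⇒  (a,b)_∞ = -1.
v=11: a=11^-2·(≡9), b=11^-2·(≡2) mod 11; (9|11)=+1, (2|11)=-1; (−1)^{-2·-2·5}·(+1)^-2·(-1)^-2 = +1.
v=5: a=5^0·(≡3), b=5^-2·(≡2) mod 5; (3|5)=-1, (2|5)=-1; (−1)^{0·-2·2}·(-1)^-2·(-1)^0 = +1.
v=3: a=3^0·(≡1), b=3^2·(≡2) mod 3; (1|3)=+1, (2|3)=-1; (−1)^{0·2·1}·(+1)^2·(-1)^0 = +1.
(-17, -493 / ℚ) ramifies at {2, 17, 29, ∞}: a division algebra.

[2, 17, 29, inf]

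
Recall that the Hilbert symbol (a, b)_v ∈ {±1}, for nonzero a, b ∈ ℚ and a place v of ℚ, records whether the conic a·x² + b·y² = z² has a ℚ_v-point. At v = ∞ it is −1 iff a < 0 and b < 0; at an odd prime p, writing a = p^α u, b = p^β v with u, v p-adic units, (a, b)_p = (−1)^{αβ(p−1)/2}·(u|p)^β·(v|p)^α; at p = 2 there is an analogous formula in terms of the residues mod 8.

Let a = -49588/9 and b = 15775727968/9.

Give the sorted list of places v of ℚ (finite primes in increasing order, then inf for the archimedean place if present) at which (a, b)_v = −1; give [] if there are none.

[7, 13, 19, 23]

Mod squares: a ≡ -253, b ≡ 38038. Check v ∈ {∞, 2, 3, 7, 11, 13, 19, 23}.
v=11: a=11^1·(≡10), b=11^1·(≡5) mod 11; (10|11)=-1, (5|11)=+1; (−1)^{1·1·5}·(-1)^1·(+1)^1 = +1.
v=13: a=13^0·(≡8), b=13^1·(≡4) mod 13; (8|13)=-1, (4|13)=+1; (−1)^{0·1·6}·(-1)^1·(+1)^0 = -1.
v=3: a=3^-2·(≡2), b=3^-2·(≡1) mod 3; (2|3)=-1, (1|3)=+1; (−1)^{-2·-2·1}·(-1)^-2·(+1)^-2 = +1.
v=19: a=19^0·(≡15), b=19^1·(≡1) mod 19; (15|19)=-1, (1|19)=+1; (−1)^{0·1·9}·(-1)^1·(+1)^0 = -1.
v=2: v_2(a)=2, v_2(b)=5; units ≡ 3, 3 (mod 8); ε·ε+αω+βω = 1·1+2·1+5·1 ≡ 0  ⇒  (a,b)_2 = +1.
v=∞: -253 < 0 and 38038 > 0  ⇒  (a,b)_∞ = +1.
v=7: a=7^2·(≡5), b=7^3·(≡1) mod 7; (5|7)=-1, (1|7)=+1; (−1)^{2·3·3}·(-1)^3·(+1)^2 = -1.
v=23: a=23^1·(≡16), b=23^2·(≡17) mod 23; (16|23)=+1, (17|23)=-1; (−1)^{1·2·11}·(+1)^2·(-1)^1 = -1.
(-253, 38038 / ℚ) ramifies at {7, 13, 19, 23}: a division algebra.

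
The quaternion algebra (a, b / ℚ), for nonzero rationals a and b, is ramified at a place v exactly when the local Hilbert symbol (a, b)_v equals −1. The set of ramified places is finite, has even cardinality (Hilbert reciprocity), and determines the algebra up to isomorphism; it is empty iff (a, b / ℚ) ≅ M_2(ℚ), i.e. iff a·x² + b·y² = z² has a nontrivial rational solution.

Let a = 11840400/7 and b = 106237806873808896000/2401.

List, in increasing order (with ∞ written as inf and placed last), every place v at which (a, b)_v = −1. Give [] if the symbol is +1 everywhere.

Mod squares: a ≡ 23023, b ≡ 32890. Check v ∈ {∞, 2, 3, 5, 7, 11, 13, 23}.
v=5: a=5^2·(≡3), b=5^3·(≡3) mod 5; (3|5)=-1, (3|5)=-1; (−1)^{2·3·2}·(-1)^3·(-1)^2 = -1.
v=23: a=23^1·(≡2), b=23^3·(≡18) mod 23; (2|23)=+1, (18|23)=+1; (−1)^{1·3·11}·(+1)^3·(+1)^1 = -1.
v=11: a=11^1·(≡4), b=11^3·(≡1) mod 11; (4|11)=+1, (1|11)=+1; (−1)^{1·3·5}·(+1)^3·(+1)^1 = -1.
v=3: a=3^2·(≡1), b=3^6·(≡1) mod 3; (1|3)=+1, (1|3)=+1; (−1)^{2·6·1}·(+1)^6·(+1)^2 = +1.
v=∞: 23023 > 0 and 32890 > 0  ⇒  (a,b)_∞ = +1.
v=7: a=7^-1·(≡5), b=7^-4·(≡1) mod 7; (5|7)=-1, (1|7)=+1; (−1)^{-1·-4·3}·(-1)^-4·(+1)^-1 = +1.
v=13: a=13^1·(≡1), b=13^3·(≡2) mod 13; (1|13)=+1, (2|13)=-1; (−1)^{1·3·6}·(+1)^3·(-1)^1 = -1.
v=2: v_2(a)=4, v_2(b)=15; units ≡ 7, 5 (mod 8); ε·ε+αω+βω = 1·0+4·1+15·0 ≡ 0  ⇒  (a,b)_2 = +1.
Ram(23023, 32890) = {5, 11, 13, 23}; no ℚ_5-point on the conic.

[5, 11, 13, 23]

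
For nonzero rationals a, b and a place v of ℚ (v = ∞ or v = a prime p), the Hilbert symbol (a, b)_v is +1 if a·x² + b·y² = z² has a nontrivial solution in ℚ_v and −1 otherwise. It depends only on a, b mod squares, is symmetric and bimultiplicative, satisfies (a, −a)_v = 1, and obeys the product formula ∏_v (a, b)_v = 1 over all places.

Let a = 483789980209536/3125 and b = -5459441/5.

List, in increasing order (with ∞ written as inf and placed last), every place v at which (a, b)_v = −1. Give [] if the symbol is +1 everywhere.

Mod squares: a ≡ 485555070, b ≡ -28405. Check v ∈ {∞, 2, 3, 5, 7, 11, 13, 19, 23, 31, 37}.
v=2: v_2(a)=7, v_2(b)=0; units ≡ 7, 3 (mod 8); ε·ε+αω+βω = 1·1+7·1+0·0 ≡ 0  ⇒  (a,b)_2 = +1.
v=∞: 485555070 > 0 and -28405 < 0  ⇒  (a,b)_∞ = +1.
v=5: a=5^-5·(≡1), b=5^-1·(≡4) mod 5; (1|5)=+1, (4|5)=+1; (−1)^{-5·-1·2}·(+1)^-1·(+1)^-5 = +1.
v=7: a=7^1·(≡1), b=7^0·(≡4) mod 7; (1|7)=+1, (4|7)=+1; (−1)^{1·0·3}·(+1)^0·(+1)^1 = +1.
v=23: a=23^1·(≡10), b=23^1·(≡17) mod 23; (10|23)=-1, (17|23)=-1; (−1)^{1·1·11}·(-1)^1·(-1)^1 = -1.
v=13: a=13^1·(≡3), b=13^1·(≡12) mod 13; (3|13)=+1, (12|13)=+1; (−1)^{1·1·6}·(+1)^1·(+1)^1 = +1.
v=19: a=19^1·(≡4), b=19^1·(≡11) mod 19; (4|19)=+1, (11|19)=+1; (−1)^{1·1·9}·(+1)^1·(+1)^1 = -1.
v=37: a=37^1·(≡35), b=37^0·(≡4) mod 37; (35|37)=-1, (4|37)=+1; (−1)^{1·0·18}·(-1)^0·(+1)^1 = +1.
v=3: a=3^5·(≡1), b=3^0·(≡2) mod 3; (1|3)=+1, (2|3)=-1; (−1)^{5·0·1}·(+1)^0·(-1)^5 = -1.
v=11: a=11^1·(≡4), b=11^0·(≡7) mod 11; (4|11)=+1, (7|11)=-1; (−1)^{1·0·5}·(+1)^0·(-1)^1 = -1.
v=31: a=31^2·(≡13), b=31^2·(≡17) mod 31; (13|31)=-1, (17|31)=-1; (−1)^{2·2·15}·(-1)^2·(-1)^2 = +1.
|Ram(485555070, -28405)| = 4, even; anisotropic at {3, 11, 19, 23}.

[3, 11, 19, 23]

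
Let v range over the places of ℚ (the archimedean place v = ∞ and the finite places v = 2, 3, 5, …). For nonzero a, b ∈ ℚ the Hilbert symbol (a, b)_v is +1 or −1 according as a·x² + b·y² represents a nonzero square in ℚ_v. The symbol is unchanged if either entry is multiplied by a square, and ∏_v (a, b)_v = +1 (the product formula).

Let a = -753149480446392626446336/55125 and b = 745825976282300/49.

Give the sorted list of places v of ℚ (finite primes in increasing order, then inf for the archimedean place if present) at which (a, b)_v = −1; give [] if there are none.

[2, 5]

Mod squares: a ≡ -334970, b ≡ 23. Check v ∈ {∞, 2, 3, 5, 7, 17, 19, 23, 41, 43}.
v=41: a=41^3·(≡28), b=41^2·(≡9) mod 41; (28|41)=-1, (9|41)=+1; (−1)^{3·2·20}·(-1)^2·(+1)^3 = +1.
v=3: a=3^-2·(≡1), b=3^0·(≡2) mod 3; (1|3)=+1, (2|3)=-1; (−1)^{-2·0·1}·(+1)^0·(-1)^-2 = +1.
v=5: a=5^-3·(≡4), b=5^2·(≡3) mod 5; (4|5)=+1, (3|5)=-1; (−1)^{-3·2·2}·(+1)^2·(-1)^-3 = -1.
v=43: a=43^3·(≡4), b=43^2·(≡25) mod 43; (4|43)=+1, (25|43)=+1; (−1)^{3·2·21}·(+1)^2·(+1)^3 = +1.
v=2: v_2(a)=17, v_2(b)=2; units ≡ 3, 7 (mod 8); ε·ε+αω+βω = 1·1+17·0+2·1 ≡ 1  ⇒  (a,b)_2 = -1.
v=23: a=23^2·(≡3), b=23^1·(≡2) mod 23; (3|23)=+1, (2|23)=+1; (−1)^{2·1·11}·(+1)^1·(+1)^2 = +1.
v=19: a=19^3·(≡12), b=19^2·(≡11) mod 19; (12|19)=-1, (11|19)=+1; (−1)^{3·2·9}·(-1)^2·(+1)^3 = +1.
v=17: a=17^2·(≡2), b=17^2·(≡5) mod 17; (2|17)=+1, (5|17)=-1; (−1)^{2·2·8}·(+1)^2·(-1)^2 = +1.
v=7: a=7^-2·(≡2), b=7^-2·(≡4) mod 7; (2|7)=+1, (4|7)=+1; (−1)^{-2·-2·3}·(+1)^-2·(+1)^-2 = +1.
v=∞: -334970 < 0 and 23 > 0  ⇒  (a,b)_∞ = +1.
|Ram(-334970, 23)| = 2, even; anisotropic at {2, 5}.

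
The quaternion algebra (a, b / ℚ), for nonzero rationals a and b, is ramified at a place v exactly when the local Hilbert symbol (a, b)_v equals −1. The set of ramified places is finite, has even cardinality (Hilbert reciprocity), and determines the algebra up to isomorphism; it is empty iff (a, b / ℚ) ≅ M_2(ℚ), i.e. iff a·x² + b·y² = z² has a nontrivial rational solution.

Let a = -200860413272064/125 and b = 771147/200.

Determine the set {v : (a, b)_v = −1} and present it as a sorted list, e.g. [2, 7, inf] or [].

[2, 3, 7, 13]

(a, b) ≡ (-2730, 6) mod (ℚ^×)²; places V = {2, 3, 5, 7, 13, ∞}.
(a,b)_∞: sgn(-2730)=−, sgn(6)=+, so +1.
(a,b)_5: α=-3, u≡1; β=-2, v≡4 (mod 5); (1|5)=+1, (4|5)=+1; sign (−1)^0·+1^-2·+1^-3 = +1.
(a,b)_7: α=1, u≡1; β=0, v≡5 (mod 7); (1|7)=+1, (5|7)=-1; sign (−1)^0·+1^0·-1^1 = -1.
(a,b)_13: α=3, u≡11; β=4, v≡8 (mod 13); (11|13)=-1, (8|13)=-1; sign (−1)^0·-1^4·-1^3 = -1.
(a,b)_3: α=13, u≡2; β=3, v≡2 (mod 3); (2|3)=-1, (2|3)=-1; sign (−1)^1·-1^3·-1^13 = -1.
(a,b)_2: α=13, β=-3; u≡3, v≡3 (mod 8); ε(u)ε(v)=1·1, αω(v)=13·1, βω(u)=-3·1; sum ≡ 1  ⇒  -1.
(-2730, 6 / ℚ) ramifies at {2, 3, 7, 13}: a division algebra.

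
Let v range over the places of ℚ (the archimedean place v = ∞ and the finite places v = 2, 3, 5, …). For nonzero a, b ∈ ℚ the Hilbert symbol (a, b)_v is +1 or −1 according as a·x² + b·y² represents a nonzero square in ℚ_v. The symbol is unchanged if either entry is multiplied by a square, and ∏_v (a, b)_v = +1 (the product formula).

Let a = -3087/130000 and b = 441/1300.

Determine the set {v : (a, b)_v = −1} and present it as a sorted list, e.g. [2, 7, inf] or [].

Mod squares: a ≡ -91, b ≡ 13. Check v ∈ {∞, 2, 3, 5, 7, 13}.
v=5: a=5^-4·(≡1), b=5^-2·(≡3) mod 5; (1|5)=+1, (3|5)=-1; (−1)^{-4·-2·2}·(+1)^-2·(-1)^-4 = +1.
v=2: v_2(a)=-4, v_2(b)=-2; units ≡ 5, 5 (mod 8); ε·ε+αω+βω = 0·0+-4·1+-2·1 ≡ 0  ⇒  (a,b)_2 = +1.
v=∞: -91 < 0 and 13 > 0  ⇒  (a,b)_∞ = +1.
v=7: a=7^3·(≡4), b=7^2·(≡6) mod 7; (4|7)=+1, (6|7)=-1; (−1)^{3·2·3}·(+1)^2·(-1)^3 = -1.
v=13: a=13^-1·(≡11), b=13^-1·(≡10) mod 13; (11|13)=-1, (10|13)=+1; (−1)^{-1·-1·6}·(-1)^-1·(+1)^-1 = -1.
v=3: a=3^2·(≡2), b=3^2·(≡1) mod 3; (2|3)=-1, (1|3)=+1; (−1)^{2·2·1}·(-1)^2·(+1)^2 = +1.
|Ram(-91, 13)| = 2, even; anisotropic at {7, 13}.

[7, 13]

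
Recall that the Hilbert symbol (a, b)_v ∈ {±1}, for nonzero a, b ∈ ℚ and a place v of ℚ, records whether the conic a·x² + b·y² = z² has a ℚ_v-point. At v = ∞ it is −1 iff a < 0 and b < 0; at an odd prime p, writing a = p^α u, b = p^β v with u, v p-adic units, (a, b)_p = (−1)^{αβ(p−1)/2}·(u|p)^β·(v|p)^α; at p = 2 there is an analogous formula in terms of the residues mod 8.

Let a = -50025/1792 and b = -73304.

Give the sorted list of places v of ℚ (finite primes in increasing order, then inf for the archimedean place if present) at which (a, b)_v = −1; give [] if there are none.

[11, 23, 29, inf]

(a, b) ≡ (-14007, -374) mod (ℚ^×)²; places V = {2, 3, 5, 7, 11, 17, 23, 29, ∞}.
(a,b)_2: α=-8, β=3; u≡1, v≡5 (mod 8); ε(u)ε(v)=0·0, αω(v)=-8·1, βω(u)=3·0; sum ≡ 0  ⇒  +1.
(a,b)_7: α=-1, u≡1; β=2, v≡2 (mod 7); (1|7)=+1, (2|7)=+1; sign (−1)^0·+1^2·+1^-1 = +1.
(a,b)_11: α=0, u≡8; β=1, v≡2 (mod 11); (8|11)=-1, (2|11)=-1; sign (−1)^0·-1^1·-1^0 = -1.
(a,b)_23: α=1, u≡18; β=0, v≡20 (mod 23); (18|23)=+1, (20|23)=-1; sign (−1)^0·+1^0·-1^1 = -1.
(a,b)_5: α=2, u≡2; β=0, v≡1 (mod 5); (2|5)=-1, (1|5)=+1; sign (−1)^0·-1^0·+1^2 = +1.
(a,b)_29: α=1, u≡12; β=0, v≡8 (mod 29); (12|29)=-1, (8|29)=-1; sign (−1)^0·-1^0·-1^1 = -1.
(a,b)_3: α=1, u≡2; β=0, v≡1 (mod 3); (2|3)=-1, (1|3)=+1; sign (−1)^0·-1^0·+1^1 = +1.
(a,b)_∞: sgn(-14007)=−, sgn(-374)=−, so -1.
(a,b)_17: α=0, u≡13; β=1, v≡6 (mod 17); (13|17)=+1, (6|17)=-1; sign (−1)^0·+1^1·-1^0 = +1.
(-14007, -374 / ℚ) ramifies at {11, 23, 29, ∞}: a division algebra.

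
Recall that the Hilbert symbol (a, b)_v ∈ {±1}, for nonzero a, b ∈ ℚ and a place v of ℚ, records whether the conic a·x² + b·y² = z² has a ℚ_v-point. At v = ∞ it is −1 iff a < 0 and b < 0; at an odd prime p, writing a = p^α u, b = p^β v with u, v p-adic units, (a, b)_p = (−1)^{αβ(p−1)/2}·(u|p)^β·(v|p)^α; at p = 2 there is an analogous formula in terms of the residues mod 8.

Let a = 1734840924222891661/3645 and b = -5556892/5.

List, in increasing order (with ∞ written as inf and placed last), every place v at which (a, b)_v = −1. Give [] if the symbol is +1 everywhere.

Mod squares: a ≡ 37145, b ≡ -24035. Check v ∈ {∞, 2, 3, 5, 11, 17, 19, 23}.
v=11: a=11^4·(≡4), b=11^1·(≡5) mod 11; (4|11)=+1, (5|11)=+1; (−1)^{4·1·5}·(+1)^1·(+1)^4 = +1.
v=∞: 37145 > 0 and -24035 < 0  ⇒  (a,b)_∞ = +1.
v=23: a=23^3·(≡7), b=23^1·(≡16) mod 23; (7|23)=-1, (16|23)=+1; (−1)^{3·1·11}·(-1)^1·(+1)^3 = +1.
v=19: a=19^3·(≡17), b=19^1·(≡15) mod 19; (17|19)=+1, (15|19)=-1; (−1)^{3·1·9}·(+1)^1·(-1)^3 = +1.
v=5: a=5^-1·(≡4), b=5^-1·(≡3) mod 5; (4|5)=+1, (3|5)=-1; (−1)^{-1·-1·2}·(+1)^-1·(-1)^-1 = -1.
v=2: v_2(a)=0, v_2(b)=2; units ≡ 1, 5 (mod 8); ε·ε+αω+βω = 0·0+0·1+2·0 ≡ 0  ⇒  (a,b)_2 = +1.
v=17: a=17^5·(≡16), b=17^2·(≡10) mod 17; (16|17)=+1, (10|17)=-1; (−1)^{5·2·8}·(+1)^2·(-1)^5 = -1.
v=3: a=3^-6·(≡2), b=3^0·(≡1) mod 3; (2|3)=-1, (1|3)=+1; (−1)^{-6·0·1}·(-1)^0·(+1)^-6 = +1.
|Ram(37145, -24035)| = 2, even; anisotropic at {5, 17}.

[5, 17]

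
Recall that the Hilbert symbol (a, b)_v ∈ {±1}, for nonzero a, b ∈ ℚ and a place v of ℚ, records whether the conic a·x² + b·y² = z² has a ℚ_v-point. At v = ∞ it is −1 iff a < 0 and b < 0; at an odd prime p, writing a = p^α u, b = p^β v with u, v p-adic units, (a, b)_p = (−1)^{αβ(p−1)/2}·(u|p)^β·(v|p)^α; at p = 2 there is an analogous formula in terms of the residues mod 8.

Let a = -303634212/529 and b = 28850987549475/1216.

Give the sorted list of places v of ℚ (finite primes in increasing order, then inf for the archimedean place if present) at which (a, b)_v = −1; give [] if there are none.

Mod squares: a ≡ -210273, b ≡ 5524502529. Check v ∈ {∞, 2, 3, 5, 7, 13, 17, 19, 23, 31, 43, 47}.
v=31: a=31^1·(≡23), b=31^1·(≡2) mod 31; (23|31)=-1, (2|31)=+1; (−1)^{1·1·15}·(-1)^1·(+1)^1 = +1.
v=19: a=19^3·(≡12), b=19^-1·(≡2) mod 19; (12|19)=-1, (2|19)=-1; (−1)^{3·-1·9}·(-1)^-1·(-1)^3 = -1.
v=2: v_2(a)=2, v_2(b)=-6; units ≡ 7, 1 (mod 8); ε·ε+αω+βω = 1·0+2·0+-6·0 ≡ 0  ⇒  (a,b)_2 = +1.
v=17: a=17^1·(≡5), b=17^1·(≡3) mod 17; (5|17)=-1, (3|17)=-1; (−1)^{1·1·8}·(-1)^1·(-1)^1 = +1.
v=3: a=3^1·(≡1), b=3^5·(≡1) mod 3; (1|3)=+1, (1|3)=+1; (−1)^{1·5·1}·(+1)^5·(+1)^1 = -1.
v=43: a=43^0·(≡24), b=43^1·(≡30) mod 43; (24|43)=+1, (30|43)=-1; (−1)^{0·1·21}·(+1)^1·(-1)^0 = +1.
v=13: a=13^0·(≡6), b=13^1·(≡3) mod 13; (6|13)=-1, (3|13)=+1; (−1)^{0·1·6}·(-1)^1·(+1)^0 = -1.
v=5: a=5^0·(≡2), b=5^2·(≡4) mod 5; (2|5)=-1, (4|5)=+1; (−1)^{0·2·2}·(-1)^2·(+1)^0 = +1.
v=∞: -210273 < 0 and 5524502529 > 0  ⇒  (a,b)_∞ = +1.
v=7: a=7^1·(≡6), b=7^3·(≡2) mod 7; (6|7)=-1, (2|7)=+1; (−1)^{1·3·3}·(-1)^3·(+1)^1 = +1.
v=47: a=47^0·(≡22), b=47^1·(≡37) mod 47; (22|47)=-1, (37|47)=+1; (−1)^{0·1·23}·(-1)^1·(+1)^0 = -1.
v=23: a=23^-2·(≡12), b=23^0·(≡18) mod 23; (12|23)=+1, (18|23)=+1; (−1)^{-2·0·11}·(+1)^0·(+1)^-2 = +1.
Ram(-210273, 5524502529) = {3, 13, 19, 47}; no ℚ_3-point on the conic.

[3, 13, 19, 47]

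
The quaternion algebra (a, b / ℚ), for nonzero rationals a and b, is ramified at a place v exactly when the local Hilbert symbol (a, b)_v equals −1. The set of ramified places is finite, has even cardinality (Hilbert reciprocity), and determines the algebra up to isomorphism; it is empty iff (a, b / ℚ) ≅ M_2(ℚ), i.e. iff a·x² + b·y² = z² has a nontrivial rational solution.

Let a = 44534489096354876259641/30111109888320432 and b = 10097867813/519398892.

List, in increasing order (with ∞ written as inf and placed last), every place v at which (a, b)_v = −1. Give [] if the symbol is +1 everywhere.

Mod squares: a ≡ 232323, b ≡ 1311. Check v ∈ {∞, 2, 3, 7, 11, 13, 17, 19, 23, 37, 43, 47}.
v=11: a=11^2·(≡4), b=11^2·(≡6) mod 11; (4|11)=+1, (6|11)=-1; (−1)^{2·2·5}·(+1)^2·(-1)^2 = +1.
v=13: a=13^1·(≡3), b=13^0·(≡6) mod 13; (3|13)=+1, (6|13)=-1; (−1)^{1·0·6}·(+1)^0·(-1)^1 = -1.
v=23: a=23^5·(≡6), b=23^3·(≡14) mod 23; (6|23)=+1, (14|23)=-1; (−1)^{5·3·11}·(+1)^3·(-1)^5 = +1.
v=37: a=37^1·(≡1), b=37^0·(≡25) mod 37; (1|37)=+1, (25|37)=+1; (−1)^{1·0·18}·(+1)^0·(+1)^1 = +1.
v=∞: 232323 > 0 and 1311 > 0  ⇒  (a,b)_∞ = +1.
v=47: a=47^-2·(≡25), b=47^0·(≡17) mod 47; (25|47)=+1, (17|47)=+1; (−1)^{-2·0·23}·(+1)^0·(+1)^-2 = +1.
v=43: a=43^-2·(≡19), b=43^-2·(≡11) mod 43; (19|43)=-1, (11|43)=+1; (−1)^{-2·-2·21}·(-1)^-2·(+1)^-2 = +1.
v=2: v_2(a)=-4, v_2(b)=-2; units ≡ 3, 7 (mod 8); ε·ε+αω+βω = 1·1+-4·0+-2·1 ≡ 1  ⇒  (a,b)_2 = -1.
v=3: a=3^-13·(≡2), b=3^-5·(≡2) mod 3; (2|3)=-1, (2|3)=-1; (−1)^{-13·-5·1}·(-1)^-5·(-1)^-13 = -1.
v=7: a=7^1·(≡1), b=7^0·(≡1) mod 7; (1|7)=+1, (1|7)=+1; (−1)^{1·0·3}·(+1)^0·(+1)^1 = +1.
v=19: a=19^8·(≡15), b=19^3·(≡2) mod 19; (15|19)=-1, (2|19)=-1; (−1)^{8·3·9}·(-1)^3·(-1)^8 = -1.
v=17: a=17^-2·(≡16), b=17^-2·(≡1) mod 17; (16|17)=+1, (1|17)=+1; (−1)^{-2·-2·8}·(+1)^-2·(+1)^-2 = +1.
Ram(232323, 1311) = {2, 3, 13, 19}; no ℚ_2-point on the conic.

[2, 3, 13, 19]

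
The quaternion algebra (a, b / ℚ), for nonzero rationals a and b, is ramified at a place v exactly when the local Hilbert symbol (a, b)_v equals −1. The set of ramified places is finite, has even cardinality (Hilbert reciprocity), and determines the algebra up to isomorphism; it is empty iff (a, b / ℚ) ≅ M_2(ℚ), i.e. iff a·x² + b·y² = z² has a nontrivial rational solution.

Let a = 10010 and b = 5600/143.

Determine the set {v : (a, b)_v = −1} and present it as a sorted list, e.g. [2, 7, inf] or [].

(a, b) ≡ (10010, 2002) mod (ℚ^×)²; places V = {2, 5, 7, 11, 13, ∞}.
(a,b)_13: α=1, u≡3; β=-1, v≡8 (mod 13); (3|13)=+1, (8|13)=-1; sign (−1)^0·+1^-1·-1^1 = -1.
(a,b)_∞: sgn(10010)=+, sgn(2002)=+, so +1.
(a,b)_2: α=1, β=5; u≡5, v≡1 (mod 8); ε(u)ε(v)=0·0, αω(v)=1·0, βω(u)=5·1; sum ≡ 1  ⇒  -1.
(a,b)_11: α=1, u≡8; β=-1, v≡6 (mod 11); (8|11)=-1, (6|11)=-1; sign (−1)^1·-1^-1·-1^1 = -1.
(a,b)_5: α=1, u≡2; β=2, v≡3 (mod 5); (2|5)=-1, (3|5)=-1; sign (−1)^0·-1^2·-1^1 = -1.
(a,b)_7: α=1, u≡2; β=1, v≡3 (mod 7); (2|7)=+1, (3|7)=-1; sign (−1)^1·+1^1·-1^1 = +1.
(10010, 2002 / ℚ) ramifies at {2, 5, 11, 13}: a division algebra.

[2, 5, 11, 13]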